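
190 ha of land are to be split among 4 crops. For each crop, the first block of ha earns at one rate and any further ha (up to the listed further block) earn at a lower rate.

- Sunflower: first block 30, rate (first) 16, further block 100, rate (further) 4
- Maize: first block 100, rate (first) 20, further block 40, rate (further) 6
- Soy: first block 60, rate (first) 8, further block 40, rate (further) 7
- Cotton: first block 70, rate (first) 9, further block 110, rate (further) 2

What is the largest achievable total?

3020

Treat each block as its own option and order by rate: Maize/tier1 20 > Sunflower/tier1 16 > Cotton/tier1 9 > Soy/tier1 8 > Soy/tier2 7 > Maize/tier2 6 > Sunflower/tier2 4 > Cotton/tier2 2.
Maize/tier1 (20): +100 ; 90 left.
Fill Sunflower tier1 block (30 at 16) ; 60 left.
Cotton/tier1: +60 of 70 at 9; pool empty.
Total = 20×100 + 16×30 + 9×60 = 3020.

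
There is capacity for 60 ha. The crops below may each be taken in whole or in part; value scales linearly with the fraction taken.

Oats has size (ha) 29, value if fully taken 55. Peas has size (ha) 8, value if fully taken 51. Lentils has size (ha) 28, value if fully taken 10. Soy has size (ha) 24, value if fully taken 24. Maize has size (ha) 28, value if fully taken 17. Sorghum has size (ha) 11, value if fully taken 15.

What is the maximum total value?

Rank by value-to-size ratio: Peas 51/8≈6.38, Oats 55/29≈1.9, Sorghum 15/11≈1.36, Soy 24/24≈1, Maize 17/28≈0.607, Lentils 10/28≈0.357.
Peas: take in full, 8 ha for value 51 ; 52 left.
All 29 ha of Oats fit (value 55) ; 23 remain.
Take all of Sorghum (11 ha, value 15) ; 12 ha left.
Only 12 ha remain; take 12/24 of Soy for value 24×12/24 = 12.
Total value = 133.

133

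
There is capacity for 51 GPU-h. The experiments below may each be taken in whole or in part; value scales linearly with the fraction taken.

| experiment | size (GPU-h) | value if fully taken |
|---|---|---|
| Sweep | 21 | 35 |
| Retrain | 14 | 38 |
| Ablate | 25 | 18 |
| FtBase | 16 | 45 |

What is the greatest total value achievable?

Rank by value-to-size ratio: FtBase 45/16≈2.81, Retrain 38/14≈2.71, Sweep 35/21≈1.67, Ablate 18/25≈0.72.
Take all of FtBase (16 GPU-h, value 45) ; 35 GPU-h left.
Retrain: take in full, 14 GPU-h for value 38 ; 21 left.
Take all of Sweep (21 GPU-h, value 35) ; 0 GPU-h left.
Total value = 118.

118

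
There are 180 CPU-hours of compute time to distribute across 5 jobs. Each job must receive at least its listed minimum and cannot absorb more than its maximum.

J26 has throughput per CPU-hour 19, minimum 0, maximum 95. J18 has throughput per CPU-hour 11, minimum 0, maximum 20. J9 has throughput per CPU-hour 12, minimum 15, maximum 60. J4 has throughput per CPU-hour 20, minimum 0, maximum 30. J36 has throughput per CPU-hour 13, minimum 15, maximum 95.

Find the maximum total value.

Meeting every minimum uses 0+0+15+0+15 = 30 CPU-hours, leaving 150.
Order the jobs by throughput per CPU-hour: J4 20 > J26 19 > J36 13 > J9 12 > J18 11.
J4 takes 30 more to reach its cap of 30 ; 120 left.
J26: +95 to 95 (cap) ; 25 left.
Only 25 left; J36 takes them to reach 40.
Total = 19×95 + 12×15 + 20×30 + 13×40 = 3105.

3105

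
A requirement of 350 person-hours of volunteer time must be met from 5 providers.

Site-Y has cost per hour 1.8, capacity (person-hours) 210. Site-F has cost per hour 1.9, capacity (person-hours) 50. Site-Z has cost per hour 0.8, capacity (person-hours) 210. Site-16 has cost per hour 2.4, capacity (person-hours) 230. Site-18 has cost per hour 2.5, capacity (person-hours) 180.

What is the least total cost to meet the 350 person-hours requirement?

420

Use providers in increasing cost order.
Site-Z (0.8): use full 210 → 140 person-hours to go.
Site-Y at 1.8: take 140 of its 210 → requirement met.
Site-F, Site-16, Site-18: unused.
Cost = 210×0.8 + 140×1.8 = 420.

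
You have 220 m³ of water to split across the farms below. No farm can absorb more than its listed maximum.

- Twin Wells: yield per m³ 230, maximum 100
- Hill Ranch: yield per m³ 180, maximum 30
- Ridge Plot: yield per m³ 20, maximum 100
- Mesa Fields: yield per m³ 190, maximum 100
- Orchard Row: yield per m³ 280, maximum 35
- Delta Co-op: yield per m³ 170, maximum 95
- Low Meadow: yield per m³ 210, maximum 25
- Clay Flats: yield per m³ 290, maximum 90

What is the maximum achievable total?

Highest yield per m³ first: Clay Flats 290 > Orchard Row 280 > Twin Wells 230 > Low Meadow 210 > Mesa Fields 190 > Hill Ranch 180 > Delta Co-op 170 > Ridge Plot 20.
Clay Flats: +90 to 90 (cap) — 130 left.
Orchard Row: +35 to 35 (cap) — 95 left.
Twin Wells has room for 100 but only 95 remain, so it gets 95.
Total = 230×95 + 280×35 + 290×90 = 57750.

57750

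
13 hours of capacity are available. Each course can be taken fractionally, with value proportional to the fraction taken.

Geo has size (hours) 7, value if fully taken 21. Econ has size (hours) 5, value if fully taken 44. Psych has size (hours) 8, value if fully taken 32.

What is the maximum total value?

76

Rank by value-to-size ratio: Econ 44/5≈8.8, Psych 32/8≈4, Geo 21/7≈3.
Econ: take in full, 5 hours for value 44 ; 8 left.
All 8 hours of Psych fit (value 32) ; 0 remain.
Total value = 76.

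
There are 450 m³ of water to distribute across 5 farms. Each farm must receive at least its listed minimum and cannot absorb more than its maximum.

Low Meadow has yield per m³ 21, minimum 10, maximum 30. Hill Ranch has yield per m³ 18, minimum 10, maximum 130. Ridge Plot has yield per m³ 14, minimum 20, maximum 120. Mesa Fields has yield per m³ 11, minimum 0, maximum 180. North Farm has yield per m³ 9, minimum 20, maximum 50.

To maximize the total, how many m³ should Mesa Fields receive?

Meeting every minimum uses 10+10+20+0+20 = 60 m³, leaving 390.
Order the farms by yield per m³: Low Meadow 21 > Hill Ranch 18 > Ridge Plot 14 > Mesa Fields 11 > North Farm 9.
Give Low Meadow 20 more to hit its cap of 30 — 370 left.
Give Hill Ranch 120 more to hit its cap of 130 — 250 left.
Ridge Plot takes 100 more to reach its cap of 120 — 150 left.
Mesa Fields has room for 180 more but only 150 remain, so it gets 150.

150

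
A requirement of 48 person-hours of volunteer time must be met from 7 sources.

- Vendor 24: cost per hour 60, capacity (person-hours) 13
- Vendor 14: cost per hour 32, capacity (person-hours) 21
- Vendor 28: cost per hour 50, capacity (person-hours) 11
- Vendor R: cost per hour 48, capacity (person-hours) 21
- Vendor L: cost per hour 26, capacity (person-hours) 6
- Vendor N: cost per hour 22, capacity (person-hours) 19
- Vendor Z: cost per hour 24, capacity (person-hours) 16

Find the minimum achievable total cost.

1182

Cheapest first:
Vendor N at 22: take all 19 person-hours ; 29 still needed.
Vendor Z at 24: take all 16 person-hours ; 13 still needed.
Vendor L at 26: take all 6 person-hours ; 7 still needed.
Take 7 from Vendor 14 at 32 to finish.
Vendor R, Vendor 28, Vendor 24: unused.
Cost = 19×22 + 16×24 + 6×26 + 7×32 = 1182.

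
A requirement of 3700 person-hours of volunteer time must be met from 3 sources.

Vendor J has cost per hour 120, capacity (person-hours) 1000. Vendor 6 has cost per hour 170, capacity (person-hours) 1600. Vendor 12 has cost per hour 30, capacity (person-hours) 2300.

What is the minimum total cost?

Cheapest first:
Vendor 12 at 30: take all 2300 person-hours ; 1400 still needed.
Vendor J at 120: take all 1000 person-hours ; 400 still needed.
Take 400 from Vendor 6 at 170 to finish.
Cost = 2300×30 + 1000×120 + 400×170 = 257000.

257000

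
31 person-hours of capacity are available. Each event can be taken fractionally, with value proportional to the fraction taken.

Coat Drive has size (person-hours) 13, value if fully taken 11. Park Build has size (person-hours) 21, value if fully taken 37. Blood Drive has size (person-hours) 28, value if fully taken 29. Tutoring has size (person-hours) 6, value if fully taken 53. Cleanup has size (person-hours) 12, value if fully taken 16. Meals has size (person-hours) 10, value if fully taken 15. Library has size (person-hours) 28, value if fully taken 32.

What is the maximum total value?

96

Rank by value-to-size ratio: Tutoring 53/6≈8.83, Park Build 37/21≈1.76, Meals 15/10≈1.5, Cleanup 16/12≈1.33, Library 32/28≈1.14, Blood Drive 29/28≈1.04, Coat Drive 11/13≈0.846.
Take all of Tutoring (6 person-hours, value 53) ; 25 person-hours left.
Take all of Park Build (21 person-hours, value 37) ; 4 person-hours left.
4 person-hours left: a 4/10 share of Meals gives 15×4/10 = 6.
Total value = 96.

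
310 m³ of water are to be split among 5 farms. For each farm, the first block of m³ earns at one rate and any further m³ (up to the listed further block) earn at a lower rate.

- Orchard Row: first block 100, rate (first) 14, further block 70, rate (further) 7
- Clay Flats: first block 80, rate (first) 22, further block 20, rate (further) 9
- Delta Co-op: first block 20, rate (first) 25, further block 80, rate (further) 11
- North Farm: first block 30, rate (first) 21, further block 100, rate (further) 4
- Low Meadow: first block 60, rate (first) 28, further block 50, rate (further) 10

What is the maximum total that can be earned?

Order all 10 blocks by rate: Low Meadow/tier1 28 > Delta Co-op/tier1 25 > Clay Flats/tier1 22 > North Farm/tier1 21 > Orchard Row/tier1 14 > Delta Co-op/tier2 11 > Low Meadow/tier2 10 > Clay Flats/tier2 9 > Orchard Row/tier2 7 > North Farm/tier2 4.
Low Meadow tier1 at 28: fill all 60 → 250 left.
Fill Delta Co-op tier1 block (20 at 25) → 230 left.
Fill Clay Flats tier1 block (80 at 22) → 150 left.
North Farm tier1 at 21: fill all 30 → 120 left.
Orchard Row tier1 at 14: fill all 100 → 20 left.
Delta Co-op tier2 at 11: only 20 left, fill 20.
Total = 28×60 + 25×20 + 22×80 + 21×30 + 14×100 + 11×20 = 6190.

6190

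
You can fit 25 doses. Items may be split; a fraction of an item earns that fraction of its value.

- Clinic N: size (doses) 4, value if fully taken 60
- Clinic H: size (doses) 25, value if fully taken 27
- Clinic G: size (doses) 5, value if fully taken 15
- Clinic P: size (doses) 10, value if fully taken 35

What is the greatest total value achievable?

Sort by value density: Clinic N 60/4≈15, Clinic P 35/10≈3.5, Clinic G 15/5≈3, Clinic H 27/25≈1.08.
Clinic N: take in full, 4 doses for value 60 ; 21 left.
All 10 doses of Clinic P fit (value 35) ; 11 remain.
All 5 doses of Clinic G fit (value 15) ; 6 remain.
Only 6 doses remain; take 6/25 of Clinic H for value 27×6/25 = 6.48.
Total value = 116.48.

116.48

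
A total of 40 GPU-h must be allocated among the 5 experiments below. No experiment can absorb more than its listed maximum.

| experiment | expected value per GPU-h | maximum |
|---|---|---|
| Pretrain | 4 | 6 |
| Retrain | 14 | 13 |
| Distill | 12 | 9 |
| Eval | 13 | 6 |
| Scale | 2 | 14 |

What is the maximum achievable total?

404

Highest expected value per GPU-h first: Retrain 14 > Eval 13 > Distill 12 > Pretrain 4 > Scale 2.
Retrain takes 13 to reach its cap of 13 ; 27 left.
Give Eval 6 to hit its cap of 6 ; 21 left.
Distill: +9 to 9 (cap) ; 12 left.
Give Pretrain 6 to hit its cap of 6 ; 6 left.
Only 6 left; Scale takes them to reach 6.
Total = 4×6 + 14×13 + 12×9 + 13×6 + 2×6 = 404.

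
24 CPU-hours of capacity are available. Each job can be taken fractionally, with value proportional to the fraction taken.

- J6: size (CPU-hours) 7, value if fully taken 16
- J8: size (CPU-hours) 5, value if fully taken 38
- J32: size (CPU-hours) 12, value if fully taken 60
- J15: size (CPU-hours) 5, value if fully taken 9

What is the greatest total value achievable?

Best value per unit of size first: J8 38/5≈7.6, J32 60/12≈5, J6 16/7≈2.29, J15 9/5≈1.8.
All 5 CPU-hours of J8 fit (value 38) ; 19 remain.
J32: take in full, 12 CPU-hours for value 60 ; 7 left.
J6: take in full, 7 CPU-hours for value 16 ; 0 left.
Total value = 114.

114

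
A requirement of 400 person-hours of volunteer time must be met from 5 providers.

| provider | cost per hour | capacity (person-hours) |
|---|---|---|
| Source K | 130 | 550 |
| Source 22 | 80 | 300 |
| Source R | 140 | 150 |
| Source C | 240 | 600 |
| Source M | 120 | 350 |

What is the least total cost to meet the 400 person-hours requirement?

36000

Cheapest first:
Source 22 (80): use full 300 — 100 person-hours to go.
Take 100 from Source M at 120 to finish.
Source K, Source R, Source C: unused.
Cost = 300×80 + 100×120 = 36000.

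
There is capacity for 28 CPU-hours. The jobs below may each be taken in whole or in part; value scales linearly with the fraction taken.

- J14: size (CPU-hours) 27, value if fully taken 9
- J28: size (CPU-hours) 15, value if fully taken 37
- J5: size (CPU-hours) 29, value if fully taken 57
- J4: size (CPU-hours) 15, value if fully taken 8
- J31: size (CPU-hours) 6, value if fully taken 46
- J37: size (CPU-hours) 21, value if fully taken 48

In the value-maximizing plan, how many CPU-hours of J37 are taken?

Best value per unit of size first: J31 46/6≈7.67, J28 37/15≈2.47, J37 48/21≈2.29, J5 57/29≈1.97, J4 8/15≈0.533, J14 9/27≈0.333.
J31: take in full, 6 CPU-hours for value 46 — 22 left.
All 15 CPU-hours of J28 fit (value 37) — 7 remain.
Only 7 CPU-hours remain; take 7/21 of J37 for value 48×7/21 = 16.

7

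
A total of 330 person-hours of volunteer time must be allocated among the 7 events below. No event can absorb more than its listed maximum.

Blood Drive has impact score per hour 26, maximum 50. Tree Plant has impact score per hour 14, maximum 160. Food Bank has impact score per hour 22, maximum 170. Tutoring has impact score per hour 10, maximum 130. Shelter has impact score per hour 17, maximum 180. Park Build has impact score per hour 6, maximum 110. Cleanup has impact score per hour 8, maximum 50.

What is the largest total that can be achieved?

6910

Highest impact score per hour first: Blood Drive 26 > Food Bank 22 > Shelter 17 > Tree Plant 14 > Tutoring 10 > Cleanup 8 > Park Build 6.
Give Blood Drive 50 to hit its cap of 50 ; 280 left.
Give Food Bank 170 to hit its cap of 170 ; 110 left.
Shelter has room for 180 but only 110 remain, so it gets 110.
Total = 26×50 + 22×170 + 17×110 = 6910.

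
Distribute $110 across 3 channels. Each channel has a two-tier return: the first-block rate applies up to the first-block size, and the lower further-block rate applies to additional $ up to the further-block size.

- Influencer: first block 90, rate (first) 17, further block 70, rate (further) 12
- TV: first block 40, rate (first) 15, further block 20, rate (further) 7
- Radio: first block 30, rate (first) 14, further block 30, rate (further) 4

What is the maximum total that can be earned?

Rank every tier by rate: Influencer/tier1 17 > TV/tier1 15 > Radio/tier1 14 > Influencer/tier2 12 > TV/tier2 7 > Radio/tier2 4.
Influencer/tier1 (17): +90 ; 20 left.
TV/tier1: +20 of 40 at 15; pool empty.
Total = 17×90 + 15×20 = 1830.

1830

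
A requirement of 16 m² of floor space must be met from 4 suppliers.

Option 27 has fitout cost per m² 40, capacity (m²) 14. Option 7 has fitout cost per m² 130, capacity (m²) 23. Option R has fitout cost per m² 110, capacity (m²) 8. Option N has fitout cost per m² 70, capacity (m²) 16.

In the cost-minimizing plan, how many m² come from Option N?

2

Use suppliers in increasing cost order.
Option 27 at 40: take all 14 m² — 2 still needed.
Option N (70): take the remaining 2 — done.
Option R, Option 7: unused.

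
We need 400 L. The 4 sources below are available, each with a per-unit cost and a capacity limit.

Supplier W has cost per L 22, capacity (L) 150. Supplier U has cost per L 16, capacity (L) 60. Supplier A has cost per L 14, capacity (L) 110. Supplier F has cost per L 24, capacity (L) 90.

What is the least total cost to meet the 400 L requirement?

Use sources in increasing cost order.
Take 110 from Supplier A at 14 — need 290 more.
Take 60 from Supplier U at 16 — need 230 more.
Supplier W (22): use full 150 — 80 L to go.
Supplier F at 24: take 80 of its 90 — requirement met.
Cost = 110×14 + 60×16 + 150×22 + 80×24 = 7720.

7720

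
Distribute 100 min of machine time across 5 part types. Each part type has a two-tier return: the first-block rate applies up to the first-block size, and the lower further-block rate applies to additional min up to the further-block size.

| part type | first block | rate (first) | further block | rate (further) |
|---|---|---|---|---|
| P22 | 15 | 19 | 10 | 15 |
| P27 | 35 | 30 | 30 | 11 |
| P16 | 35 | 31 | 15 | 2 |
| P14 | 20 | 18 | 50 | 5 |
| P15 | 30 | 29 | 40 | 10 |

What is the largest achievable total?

Order all 10 blocks by rate: P16/tier1 31 > P27/tier1 30 > P15/tier1 29 > P22/tier1 19 > P14/tier1 18 > P22/tier2 15 > P27/tier2 11 > P15/tier2 10 > P14/tier2 5 > P16/tier2 2.
Fill P16 tier1 block (35 at 31) ; 65 left.
Fill P27 tier1 block (35 at 30) ; 30 left.
Fill P15 tier1 block (30 at 29) ; 0 left.
Total = 31×35 + 30×35 + 29×30 = 3005.

3005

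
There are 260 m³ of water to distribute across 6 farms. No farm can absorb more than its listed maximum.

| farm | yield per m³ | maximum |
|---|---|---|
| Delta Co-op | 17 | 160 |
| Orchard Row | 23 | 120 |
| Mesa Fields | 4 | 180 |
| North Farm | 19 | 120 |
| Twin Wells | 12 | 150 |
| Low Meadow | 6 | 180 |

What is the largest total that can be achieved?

Rank by yield per m³: Orchard Row 23 > North Farm 19 > Delta Co-op 17 > Twin Wells 12 > Low Meadow 6 > Mesa Fields 4.
Give Orchard Row 120 to hit its cap of 120 ; 140 left.
Give North Farm 120 to hit its cap of 120 ; 20 left.
Delta Co-op: +20 (room for 160) → 20. Pool exhausted.
Total = 17×20 + 23×120 + 19×120 = 5380.

5380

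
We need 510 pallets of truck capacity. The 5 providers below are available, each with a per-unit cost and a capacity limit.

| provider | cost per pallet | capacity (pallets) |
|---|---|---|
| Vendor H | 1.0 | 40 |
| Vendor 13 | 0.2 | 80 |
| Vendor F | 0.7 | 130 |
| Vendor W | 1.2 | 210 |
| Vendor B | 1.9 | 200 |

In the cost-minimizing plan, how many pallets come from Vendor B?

50

Fill from the cheapest provider first.
Take 80 from Vendor 13 at 0.2 ; need 430 more.
Vendor F at 0.7: take all 130 pallets ; 300 still needed.
Vendor H at 1.0: take all 40 pallets ; 260 still needed.
Take 210 from Vendor W at 1.2 ; need 50 more.
Vendor B (1.9): take the remaining 50 ; done.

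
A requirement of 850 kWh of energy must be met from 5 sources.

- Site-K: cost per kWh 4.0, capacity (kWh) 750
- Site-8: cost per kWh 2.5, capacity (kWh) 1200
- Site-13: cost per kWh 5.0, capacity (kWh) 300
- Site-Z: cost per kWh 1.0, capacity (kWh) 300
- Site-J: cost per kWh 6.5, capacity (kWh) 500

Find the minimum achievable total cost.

1675

Fill from the cheapest source first.
Site-Z (1.0): use full 300 → 550 kWh to go.
Site-8 at 2.5: take 550 of its 1200 → requirement met.
Site-K, Site-13, Site-J: unused.
Cost = 300×1.0 + 550×2.5 = 1675.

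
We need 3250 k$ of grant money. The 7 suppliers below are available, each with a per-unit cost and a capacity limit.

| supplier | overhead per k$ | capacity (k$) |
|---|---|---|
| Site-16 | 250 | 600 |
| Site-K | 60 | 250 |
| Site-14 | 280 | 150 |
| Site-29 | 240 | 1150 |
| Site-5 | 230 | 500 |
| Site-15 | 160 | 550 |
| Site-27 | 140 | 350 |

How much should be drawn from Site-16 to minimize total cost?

Fill from the cheapest supplier first.
Site-K at 60: take all 250 k$ ; 3000 still needed.
Take 350 from Site-27 at 140 ; need 2650 more.
Site-15 at 160: take all 550 k$ ; 2100 still needed.
Site-5 at 230: take all 500 k$ ; 1600 still needed.
Site-29 (240): use full 1150 ; 450 k$ to go.
Site-16 at 250: take 450 of its 600 ; requirement met.
Site-14: unused.

450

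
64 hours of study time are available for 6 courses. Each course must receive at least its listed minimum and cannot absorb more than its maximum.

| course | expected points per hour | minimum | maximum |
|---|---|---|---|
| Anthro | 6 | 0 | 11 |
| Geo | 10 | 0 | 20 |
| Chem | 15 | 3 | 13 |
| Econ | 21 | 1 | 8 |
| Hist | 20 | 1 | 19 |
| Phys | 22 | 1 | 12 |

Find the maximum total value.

Meeting every minimum uses 0+0+3+1+1+1 = 6 hours, leaving 58.
Highest expected points per hour first: Phys 22 > Econ 21 > Hist 20 > Chem 15 > Geo 10 > Anthro 6.
Phys: +11 to 12 (cap) — 47 left.
Give Econ 7 more to hit its cap of 8 — 40 left.
Hist takes 18 more to reach its cap of 19 — 22 left.
Chem: +10 to 13 (cap) — 12 left.
Only 12 left; Geo takes them to reach 12.
Total = 10×12 + 15×13 + 21×8 + 20×19 + 22×12 = 1127.

1127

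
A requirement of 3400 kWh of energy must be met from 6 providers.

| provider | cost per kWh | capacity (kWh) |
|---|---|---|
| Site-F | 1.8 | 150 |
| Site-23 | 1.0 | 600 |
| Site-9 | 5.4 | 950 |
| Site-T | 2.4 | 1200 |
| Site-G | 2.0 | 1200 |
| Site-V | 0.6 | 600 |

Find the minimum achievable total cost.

5670

Use providers in increasing cost order.
Site-V at 0.6: take all 600 kWh → 2800 still needed.
Site-23 at 1.0: take all 600 kWh → 2200 still needed.
Site-F at 1.8: take all 150 kWh → 2050 still needed.
Site-G at 2.0: take all 1200 kWh → 850 still needed.
Site-T at 2.4: take 850 of its 1200 → requirement met.
Site-9: unused.
Cost = 600×0.6 + 600×1.0 + 150×1.8 + 1200×2.0 + 850×2.4 = 5670.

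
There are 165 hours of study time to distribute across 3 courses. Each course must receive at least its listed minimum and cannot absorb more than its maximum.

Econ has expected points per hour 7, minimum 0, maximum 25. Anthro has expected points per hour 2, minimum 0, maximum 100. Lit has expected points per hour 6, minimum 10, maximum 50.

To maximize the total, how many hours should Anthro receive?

90

Meeting every minimum uses 0+0+10 = 10 hours, leaving 155.
Order the courses by expected points per hour: Econ 7 > Lit 6 > Anthro 2.
Econ: +25 to 25 (cap) ; 130 left.
Give Lit 40 more to hit its cap of 50 ; 90 left.
Anthro has room for 100 more but only 90 remain, so it gets 90.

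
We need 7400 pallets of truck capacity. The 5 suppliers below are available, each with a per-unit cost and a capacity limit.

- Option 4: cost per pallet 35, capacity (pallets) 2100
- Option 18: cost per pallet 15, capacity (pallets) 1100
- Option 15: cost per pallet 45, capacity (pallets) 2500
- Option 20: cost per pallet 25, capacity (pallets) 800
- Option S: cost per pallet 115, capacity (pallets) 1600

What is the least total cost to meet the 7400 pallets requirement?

326000

Cheapest first:
Option 18 at 15: take all 1100 pallets → 6300 still needed.
Option 20 at 25: take all 800 pallets → 5500 still needed.
Option 4 at 35: take all 2100 pallets → 3400 still needed.
Take 2500 from Option 15 at 45 → need 900 more.
Option S (115): take the remaining 900 → done.
Cost = 1100×15 + 800×25 + 2100×35 + 2500×45 + 900×115 = 326000.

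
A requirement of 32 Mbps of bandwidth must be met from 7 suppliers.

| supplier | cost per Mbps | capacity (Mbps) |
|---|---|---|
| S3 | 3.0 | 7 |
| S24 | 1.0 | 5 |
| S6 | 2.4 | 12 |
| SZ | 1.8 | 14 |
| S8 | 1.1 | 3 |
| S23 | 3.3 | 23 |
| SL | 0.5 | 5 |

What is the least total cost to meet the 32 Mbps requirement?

48

Fill from the cheapest supplier first.
SL at 0.5: take all 5 Mbps ; 27 still needed.
Take 5 from S24 at 1.0 ; need 22 more.
S8 at 1.1: take all 3 Mbps ; 19 still needed.
SZ at 1.8: take all 14 Mbps ; 5 still needed.
Take 5 from S6 at 2.4 to finish.
S3, S23: unused.
Cost = 5×0.5 + 5×1.0 + 3×1.1 + 14×1.8 + 5×2.4 = 48.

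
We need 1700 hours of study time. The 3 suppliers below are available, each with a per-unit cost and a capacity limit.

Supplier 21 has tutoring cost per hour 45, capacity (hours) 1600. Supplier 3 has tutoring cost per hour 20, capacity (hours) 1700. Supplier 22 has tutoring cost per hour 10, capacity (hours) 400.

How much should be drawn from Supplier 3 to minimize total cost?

Use suppliers in increasing cost order.
Supplier 22 (10): use full 400 — 1300 hours to go.
Supplier 3 at 20: take 1300 of its 1700 — requirement met.
Supplier 21: unused.

1300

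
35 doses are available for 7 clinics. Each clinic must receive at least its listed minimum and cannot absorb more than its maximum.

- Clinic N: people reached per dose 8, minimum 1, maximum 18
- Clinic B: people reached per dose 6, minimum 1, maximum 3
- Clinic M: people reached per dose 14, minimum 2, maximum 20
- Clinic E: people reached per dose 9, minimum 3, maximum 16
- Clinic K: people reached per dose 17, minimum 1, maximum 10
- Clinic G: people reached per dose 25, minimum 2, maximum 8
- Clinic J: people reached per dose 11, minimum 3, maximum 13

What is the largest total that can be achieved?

570

Meeting every minimum uses 1+1+2+3+1+2+3 = 13 doses, leaving 22.
Rank by people reached per dose: Clinic G 25 > Clinic K 17 > Clinic M 14 > Clinic J 11 > Clinic E 9 > Clinic N 8 > Clinic B 6.
Clinic G: +6 to 8 (cap) ; 16 left.
Clinic K takes 9 more to reach its cap of 10 ; 7 left.
Only 7 left; Clinic M takes them to reach 9.
Total = 8×1 + 6×1 + 14×9 + 9×3 + 17×10 + 25×8 + 11×3 = 570.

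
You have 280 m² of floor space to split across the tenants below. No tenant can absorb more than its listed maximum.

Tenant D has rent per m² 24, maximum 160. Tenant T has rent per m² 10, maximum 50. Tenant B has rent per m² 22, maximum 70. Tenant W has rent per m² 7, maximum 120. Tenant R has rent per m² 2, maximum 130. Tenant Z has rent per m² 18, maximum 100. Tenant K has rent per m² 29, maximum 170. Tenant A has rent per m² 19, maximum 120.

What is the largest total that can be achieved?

7570

Highest rent per m² first: Tenant K 29 > Tenant D 24 > Tenant B 22 > Tenant A 19 > Tenant Z 18 > Tenant T 10 > Tenant W 7 > Tenant R 2.
Tenant K: +170 to 170 (cap) ; 110 left.
Tenant D has room for 160 but only 110 remain, so it gets 110.
Total = 24×110 + 29×170 = 7570.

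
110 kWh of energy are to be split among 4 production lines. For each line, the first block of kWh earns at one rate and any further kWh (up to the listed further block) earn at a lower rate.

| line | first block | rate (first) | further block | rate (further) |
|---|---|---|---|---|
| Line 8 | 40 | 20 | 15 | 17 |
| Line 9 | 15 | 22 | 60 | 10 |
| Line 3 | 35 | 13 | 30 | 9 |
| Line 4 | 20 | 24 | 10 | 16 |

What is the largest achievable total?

Order all 8 blocks by rate: Line 4/first 24 > Line 9/first 22 > Line 8/first 20 > Line 8/second 17 > Line 4/second 16 > Line 3/first 13 > Line 9/second 10 > Line 3/second 9.
Line 4/first (24): +20 ; 90 left.
Fill Line 9 first block (15 at 22) ; 75 left.
Line 8 first at 20: fill all 40 ; 35 left.
Line 8/second (17): +15 ; 20 left.
Line 4/second (16): +10 ; 10 left.
Line 3/first: +10 of 35 at 13; pool empty.
Total = 24×20 + 22×15 + 20×40 + 17×15 + 16×10 + 13×10 = 2155.

2155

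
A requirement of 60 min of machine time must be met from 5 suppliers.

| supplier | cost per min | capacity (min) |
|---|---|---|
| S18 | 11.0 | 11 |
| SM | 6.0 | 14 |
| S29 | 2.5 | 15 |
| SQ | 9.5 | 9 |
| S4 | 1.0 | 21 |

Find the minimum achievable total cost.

Use suppliers in increasing cost order.
S4 (1.0): use full 21 ; 39 min to go.
S29 at 2.5: take all 15 min ; 24 still needed.
SM (6.0): use full 14 ; 10 min to go.
Take 9 from SQ at 9.5 ; need 1 more.
Take 1 from S18 at 11.0 to finish.
Cost = 21×1.0 + 15×2.5 + 14×6.0 + 9×9.5 + 1×11.0 = 239.

239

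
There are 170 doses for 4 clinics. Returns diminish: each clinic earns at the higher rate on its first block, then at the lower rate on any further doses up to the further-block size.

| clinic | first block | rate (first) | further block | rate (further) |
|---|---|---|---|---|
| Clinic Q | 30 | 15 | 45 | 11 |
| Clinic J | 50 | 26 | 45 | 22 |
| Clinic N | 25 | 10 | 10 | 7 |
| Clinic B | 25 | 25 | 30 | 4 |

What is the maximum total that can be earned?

3585

Rank every tier by rate: Clinic J/tier1 26 > Clinic B/tier1 25 > Clinic J/tier2 22 > Clinic Q/tier1 15 > Clinic Q/tier2 11 > Clinic N/tier1 10 > Clinic N/tier2 7 > Clinic B/tier2 4.
Clinic J tier1 at 26: fill all 50 — 120 left.
Clinic B/tier1 (25): +25 — 95 left.
Clinic J/tier2 (22): +45 — 50 left.
Fill Clinic Q tier1 block (30 at 15) — 20 left.
Clinic Q tier2 at 11: only 20 left, fill 20.
Total = 26×50 + 25×25 + 22×45 + 15×30 + 11×20 = 3585.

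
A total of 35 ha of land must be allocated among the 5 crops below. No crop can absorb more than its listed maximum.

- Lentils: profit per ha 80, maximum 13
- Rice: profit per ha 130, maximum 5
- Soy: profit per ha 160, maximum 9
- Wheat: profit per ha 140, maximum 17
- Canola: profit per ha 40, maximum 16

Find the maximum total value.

4790

Order the crops by profit per ha: Soy 160 > Wheat 140 > Rice 130 > Lentils 80 > Canola 40.
Give Soy 9 to hit its cap of 9 → 26 left.
Wheat takes 17 to reach its cap of 17 → 9 left.
Rice: +5 to 5 (cap) → 4 left.
Only 4 left; Lentils takes them to reach 4.
Total = 80×4 + 130×5 + 160×9 + 140×17 = 4790.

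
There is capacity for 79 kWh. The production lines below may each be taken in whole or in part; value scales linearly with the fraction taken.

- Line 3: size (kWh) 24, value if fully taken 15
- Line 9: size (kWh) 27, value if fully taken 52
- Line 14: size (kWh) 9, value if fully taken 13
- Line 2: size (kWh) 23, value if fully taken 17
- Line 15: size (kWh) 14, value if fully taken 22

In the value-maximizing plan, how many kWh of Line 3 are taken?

6

Sort by value density: Line 9 52/27≈1.93, Line 15 22/14≈1.57, Line 14 13/9≈1.44, Line 2 17/23≈0.739, Line 3 15/24≈0.625.
Line 9: take in full, 27 kWh for value 52 → 52 left.
All 14 kWh of Line 15 fit (value 22) → 38 remain.
Take all of Line 14 (9 kWh, value 13) → 29 kWh left.
Line 2: take in full, 23 kWh for value 17 → 6 left.
Only 6 kWh remain; take 6/24 of Line 3 for value 15×6/24 = 3.75.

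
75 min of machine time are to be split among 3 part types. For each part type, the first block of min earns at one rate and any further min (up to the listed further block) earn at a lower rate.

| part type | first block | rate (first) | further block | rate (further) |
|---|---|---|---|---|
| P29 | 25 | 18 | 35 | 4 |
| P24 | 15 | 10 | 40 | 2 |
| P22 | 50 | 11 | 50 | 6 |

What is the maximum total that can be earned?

Order all 6 blocks by rate: P29/first 18 > P22/first 11 > P24/first 10 > P22/second 6 > P29/second 4 > P24/second 2.
P29 first at 18: fill all 25 → 50 left.
P22/first (11): +50 → 0 left.
Total = 18×25 + 11×50 = 1000.

1000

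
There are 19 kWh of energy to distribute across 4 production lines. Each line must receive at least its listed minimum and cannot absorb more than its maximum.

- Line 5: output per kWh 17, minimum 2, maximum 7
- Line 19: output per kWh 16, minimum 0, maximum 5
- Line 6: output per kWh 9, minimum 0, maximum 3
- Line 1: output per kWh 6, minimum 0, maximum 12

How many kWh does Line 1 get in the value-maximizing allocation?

4

Meeting every minimum uses 2+0+0+0 = 2 kWh, leaving 17.
Highest output per kWh first: Line 5 17 > Line 19 16 > Line 6 9 > Line 1 6.
Line 5: +5 to 7 (cap) — 12 left.
Line 19: +5 to 5 (cap) — 7 left.
Give Line 6 3 more to hit its cap of 3 — 4 left.
Only 4 left; Line 1 takes them to reach 4.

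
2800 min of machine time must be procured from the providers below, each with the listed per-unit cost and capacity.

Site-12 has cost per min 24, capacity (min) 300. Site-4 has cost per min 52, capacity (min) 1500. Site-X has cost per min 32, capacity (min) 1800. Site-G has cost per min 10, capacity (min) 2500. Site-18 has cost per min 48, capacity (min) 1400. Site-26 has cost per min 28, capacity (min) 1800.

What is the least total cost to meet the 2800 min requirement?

Cheapest first:
Site-G (10): use full 2500 ; 300 min to go.
Site-12 at 24: take all 300 min ; 0 still needed.
Site-26, Site-X, Site-18, Site-4: unused.
Cost = 2500×10 + 300×24 = 32200.

32200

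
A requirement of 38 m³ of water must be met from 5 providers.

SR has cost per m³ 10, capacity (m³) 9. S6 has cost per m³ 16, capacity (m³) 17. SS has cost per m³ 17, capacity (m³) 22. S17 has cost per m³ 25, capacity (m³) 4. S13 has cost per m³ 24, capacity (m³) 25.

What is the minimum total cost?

Cheapest first:
Take 9 from SR at 10 ; need 29 more.
Take 17 from S6 at 16 ; need 12 more.
SS (17): take the remaining 12 ; done.
S13, S17: unused.
Cost = 9×10 + 17×16 + 12×17 = 566.

566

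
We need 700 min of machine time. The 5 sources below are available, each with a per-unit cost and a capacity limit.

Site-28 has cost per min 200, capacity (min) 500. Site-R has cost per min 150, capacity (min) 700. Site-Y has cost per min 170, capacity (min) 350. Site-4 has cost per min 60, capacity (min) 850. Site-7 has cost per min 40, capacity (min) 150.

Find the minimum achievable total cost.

39000

Cheapest first:
Site-7 at 40: take all 150 min ; 550 still needed.
Site-4 at 60: take 550 of its 850 ; requirement met.
Site-R, Site-Y, Site-28: unused.
Cost = 150×40 + 550×60 = 39000.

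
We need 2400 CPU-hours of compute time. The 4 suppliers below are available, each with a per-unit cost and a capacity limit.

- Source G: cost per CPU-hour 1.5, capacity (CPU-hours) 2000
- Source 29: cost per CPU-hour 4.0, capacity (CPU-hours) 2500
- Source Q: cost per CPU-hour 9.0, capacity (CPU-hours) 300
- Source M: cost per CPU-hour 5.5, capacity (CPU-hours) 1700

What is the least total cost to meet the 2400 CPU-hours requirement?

Use suppliers in increasing cost order.
Source G (1.5): use full 2000 — 400 CPU-hours to go.
Source 29 at 4.0: take 400 of its 2500 — requirement met.
Source M, Source Q: unused.
Cost = 2000×1.5 + 400×4.0 = 4600.

4600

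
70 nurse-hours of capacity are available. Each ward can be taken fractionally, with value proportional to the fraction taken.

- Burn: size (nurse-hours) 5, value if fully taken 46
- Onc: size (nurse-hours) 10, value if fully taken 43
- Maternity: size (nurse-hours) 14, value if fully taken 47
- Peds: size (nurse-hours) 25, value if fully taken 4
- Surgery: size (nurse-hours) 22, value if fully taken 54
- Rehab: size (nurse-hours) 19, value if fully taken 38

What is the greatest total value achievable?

228

Rank by value-to-size ratio: Burn 46/5≈9.2, Onc 43/10≈4.3, Maternity 47/14≈3.36, Surgery 54/22≈2.45, Rehab 38/19≈2, Peds 4/25≈0.16.
Burn: take in full, 5 nurse-hours for value 46 — 65 left.
Take all of Onc (10 nurse-hours, value 43) — 55 nurse-hours left.
Take all of Maternity (14 nurse-hours, value 47) — 41 nurse-hours left.
Surgery: take in full, 22 nurse-hours for value 54 — 19 left.
Take all of Rehab (19 nurse-hours, value 38) — 0 nurse-hours left.
Total value = 228.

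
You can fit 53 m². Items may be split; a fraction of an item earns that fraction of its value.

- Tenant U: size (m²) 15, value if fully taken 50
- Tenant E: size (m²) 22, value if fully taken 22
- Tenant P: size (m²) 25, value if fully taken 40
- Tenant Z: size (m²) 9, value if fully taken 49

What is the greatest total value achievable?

Sort by value density: Tenant Z 49/9≈5.44, Tenant U 50/15≈3.33, Tenant P 40/25≈1.6, Tenant E 22/22≈1.
Take all of Tenant Z (9 m², value 49) — 44 m² left.
Tenant U: take in full, 15 m² for value 50 — 29 left.
All 25 m² of Tenant P fit (value 40) — 4 remain.
Only 4 m² remain; take 4/22 of Tenant E for value 22×4/22 = 4.
Total value = 143.

143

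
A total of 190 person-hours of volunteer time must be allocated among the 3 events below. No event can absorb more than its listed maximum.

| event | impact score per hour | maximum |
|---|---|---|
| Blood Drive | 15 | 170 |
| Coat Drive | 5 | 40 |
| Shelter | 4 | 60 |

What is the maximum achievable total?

Rank by impact score per hour: Blood Drive 15 > Coat Drive 5 > Shelter 4.
Blood Drive: +170 to 170 (cap) — 20 left.
Coat Drive: +20 (room for 40) → 20. Pool exhausted.
Total = 15×170 + 5×20 = 2650.

2650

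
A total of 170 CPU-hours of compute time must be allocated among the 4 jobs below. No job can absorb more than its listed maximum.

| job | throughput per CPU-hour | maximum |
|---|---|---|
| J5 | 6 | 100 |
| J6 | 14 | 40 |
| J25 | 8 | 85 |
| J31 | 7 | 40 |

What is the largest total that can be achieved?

Highest throughput per CPU-hour first: J6 14 > J25 8 > J31 7 > J5 6.
J6 takes 40 to reach its cap of 40 ; 130 left.
J25 takes 85 to reach its cap of 85 ; 45 left.
J31 takes 40 to reach its cap of 40 ; 5 left.
J5 has room for 100 but only 5 remain, so it gets 5.
Total = 6×5 + 14×40 + 8×85 + 7×40 = 1550.

1550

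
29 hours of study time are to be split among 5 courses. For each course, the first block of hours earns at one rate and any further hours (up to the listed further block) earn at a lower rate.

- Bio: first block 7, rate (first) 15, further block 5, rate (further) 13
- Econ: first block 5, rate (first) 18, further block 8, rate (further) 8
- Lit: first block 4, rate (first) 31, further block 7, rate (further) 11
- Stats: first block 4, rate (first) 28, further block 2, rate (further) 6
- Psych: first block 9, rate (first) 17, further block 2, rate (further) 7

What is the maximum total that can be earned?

Order all 10 blocks by rate: Lit/tier1 31 > Stats/tier1 28 > Econ/tier1 18 > Psych/tier1 17 > Bio/tier1 15 > Bio/tier2 13 > Lit/tier2 11 > Econ/tier2 8 > Psych/tier2 7 > Stats/tier2 6.
Fill Lit tier1 block (4 at 31) → 25 left.
Stats/tier1 (28): +4 → 21 left.
Econ tier1 at 18: fill all 5 → 16 left.
Psych tier1 at 17: fill all 9 → 7 left.
Bio/tier1 (15): +7 → 0 left.
Total = 31×4 + 28×4 + 18×5 + 17×9 + 15×7 = 584.

584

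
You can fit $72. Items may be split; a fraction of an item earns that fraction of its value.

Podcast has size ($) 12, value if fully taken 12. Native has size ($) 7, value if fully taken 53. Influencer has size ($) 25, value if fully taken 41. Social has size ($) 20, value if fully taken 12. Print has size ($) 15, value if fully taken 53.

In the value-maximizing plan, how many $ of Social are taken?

Sort by value density: Native 53/7≈7.57, Print 53/15≈3.53, Influencer 41/25≈1.64, Podcast 12/12≈1, Social 12/20≈0.6.
Native: take in full, 7 $ for value 53 → 65 left.
Print: take in full, 15 $ for value 53 → 50 left.
All 25 $ of Influencer fit (value 41) → 25 remain.
Podcast: take in full, 12 $ for value 12 → 13 left.
Only 13 $ remain; take 13/20 of Social for value 12×13/20 = 7.8.

13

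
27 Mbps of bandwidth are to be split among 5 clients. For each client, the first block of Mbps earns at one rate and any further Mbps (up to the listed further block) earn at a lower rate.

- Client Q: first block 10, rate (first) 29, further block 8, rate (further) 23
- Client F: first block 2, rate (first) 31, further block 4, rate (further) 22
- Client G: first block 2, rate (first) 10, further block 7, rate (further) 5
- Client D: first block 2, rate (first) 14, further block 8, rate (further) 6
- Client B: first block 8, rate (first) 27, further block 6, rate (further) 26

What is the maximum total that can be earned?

747

Treat each block as its own option and order by rate: Client F/tier1 31 > Client Q/tier1 29 > Client B/tier1 27 > Client B/tier2 26 > Client Q/tier2 23 > Client F/tier2 22 > Client D/tier1 14 > Client G/tier1 10 > Client D/tier2 6 > Client G/tier2 5.
Client F/tier1 (31): +2 — 25 left.
Fill Client Q tier1 block (10 at 29) — 15 left.
Fill Client B tier1 block (8 at 27) — 7 left.
Fill Client B tier2 block (6 at 26) — 1 left.
Client Q/tier2: +1 of 8 at 23; pool empty.
Total = 31×2 + 29×10 + 27×8 + 26×6 + 23×1 = 747.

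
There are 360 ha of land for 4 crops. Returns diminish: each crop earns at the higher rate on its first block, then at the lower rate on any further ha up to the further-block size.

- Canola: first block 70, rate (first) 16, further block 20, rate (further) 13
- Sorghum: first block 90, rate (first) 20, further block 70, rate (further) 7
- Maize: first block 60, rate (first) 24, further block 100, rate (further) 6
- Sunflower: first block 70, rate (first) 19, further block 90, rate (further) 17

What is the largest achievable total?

6900

Rank every tier by rate: Maize/tier1 24 > Sorghum/tier1 20 > Sunflower/tier1 19 > Sunflower/tier2 17 > Canola/tier1 16 > Canola/tier2 13 > Sorghum/tier2 7 > Maize/tier2 6.
Maize/tier1 (24): +60 — 300 left.
Sorghum/tier1 (20): +90 — 210 left.
Sunflower tier1 at 19: fill all 70 — 140 left.
Sunflower/tier2 (17): +90 — 50 left.
50 remain; put them into Canola tier1 at 16.
Total = 24×60 + 20×90 + 19×70 + 17×90 + 16×50 = 6900.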